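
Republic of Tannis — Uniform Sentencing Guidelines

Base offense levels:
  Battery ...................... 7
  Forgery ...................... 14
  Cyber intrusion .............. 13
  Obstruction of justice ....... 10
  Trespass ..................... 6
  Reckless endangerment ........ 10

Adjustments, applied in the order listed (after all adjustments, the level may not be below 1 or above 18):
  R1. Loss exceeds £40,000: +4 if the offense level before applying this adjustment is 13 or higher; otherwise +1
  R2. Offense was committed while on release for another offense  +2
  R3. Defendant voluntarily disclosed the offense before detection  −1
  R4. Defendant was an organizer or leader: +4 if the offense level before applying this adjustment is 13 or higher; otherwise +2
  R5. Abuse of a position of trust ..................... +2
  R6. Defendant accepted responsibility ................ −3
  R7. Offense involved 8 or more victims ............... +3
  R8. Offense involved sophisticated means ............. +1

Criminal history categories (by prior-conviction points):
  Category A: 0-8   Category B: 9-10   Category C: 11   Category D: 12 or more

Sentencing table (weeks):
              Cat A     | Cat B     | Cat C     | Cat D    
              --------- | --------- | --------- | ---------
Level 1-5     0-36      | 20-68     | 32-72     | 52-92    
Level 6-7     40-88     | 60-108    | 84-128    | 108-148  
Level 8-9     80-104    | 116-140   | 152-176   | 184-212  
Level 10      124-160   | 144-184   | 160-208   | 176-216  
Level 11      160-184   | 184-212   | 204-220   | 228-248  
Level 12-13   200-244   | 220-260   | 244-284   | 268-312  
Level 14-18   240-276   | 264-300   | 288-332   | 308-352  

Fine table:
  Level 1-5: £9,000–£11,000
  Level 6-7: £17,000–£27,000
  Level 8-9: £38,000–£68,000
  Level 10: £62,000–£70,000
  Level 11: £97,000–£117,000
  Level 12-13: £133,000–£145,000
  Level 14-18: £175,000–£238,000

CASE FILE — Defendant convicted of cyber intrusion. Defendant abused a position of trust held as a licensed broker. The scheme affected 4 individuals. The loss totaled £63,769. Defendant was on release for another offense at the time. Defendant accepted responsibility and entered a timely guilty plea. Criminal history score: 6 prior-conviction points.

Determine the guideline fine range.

£175,000–£238,000

Base offense level for cyber intrusion: 13.
R1 applies (level before this adjustment is 13 ≥ 13, so +4): 13 + 4 = 17.
R2 applies: 17 + 2 = 19.
R3 does not apply.
R5 applies: 19 + 2 = 21.
R6 applies: 21 − 3 = 18.
R8 does not apply.
Final offense level: 18.
Level 18 falls in the 14-18 band.
Fine table: Level 14-18 → £175,000–£238,000.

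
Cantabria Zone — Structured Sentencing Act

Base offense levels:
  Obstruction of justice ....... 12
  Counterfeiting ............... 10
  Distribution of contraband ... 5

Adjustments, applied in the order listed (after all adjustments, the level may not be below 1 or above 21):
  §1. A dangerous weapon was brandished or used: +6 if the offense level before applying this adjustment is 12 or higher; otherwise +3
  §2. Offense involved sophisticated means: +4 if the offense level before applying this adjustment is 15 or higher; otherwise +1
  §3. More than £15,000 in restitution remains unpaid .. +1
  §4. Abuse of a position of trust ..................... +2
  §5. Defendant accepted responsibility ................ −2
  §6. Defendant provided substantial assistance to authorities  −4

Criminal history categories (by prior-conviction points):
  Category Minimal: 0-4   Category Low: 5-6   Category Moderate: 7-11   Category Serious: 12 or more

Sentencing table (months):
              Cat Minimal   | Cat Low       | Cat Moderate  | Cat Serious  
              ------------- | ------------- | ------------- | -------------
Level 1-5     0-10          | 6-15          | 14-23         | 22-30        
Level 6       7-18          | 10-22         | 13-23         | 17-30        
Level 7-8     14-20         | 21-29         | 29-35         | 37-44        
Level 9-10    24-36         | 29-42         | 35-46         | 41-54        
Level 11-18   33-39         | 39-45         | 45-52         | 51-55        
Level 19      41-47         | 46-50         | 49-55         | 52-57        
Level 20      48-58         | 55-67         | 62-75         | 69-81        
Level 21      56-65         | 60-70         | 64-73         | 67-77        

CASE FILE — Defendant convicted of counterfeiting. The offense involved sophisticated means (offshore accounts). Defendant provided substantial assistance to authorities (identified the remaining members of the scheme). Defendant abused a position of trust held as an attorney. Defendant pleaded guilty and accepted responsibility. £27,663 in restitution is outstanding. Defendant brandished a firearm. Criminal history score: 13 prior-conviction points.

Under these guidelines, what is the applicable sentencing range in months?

51-55 months

Base offense level for counterfeiting: 10.
§1 applies (level before this adjustment is 10 < 12, so +3): 10 + 3 = 13.
§2 applies (level before this adjustment is 13 < 15, so +1): 13 + 1 = 14.
§3 applies: 14 + 1 = 15.
§4 applies: 15 + 2 = 17.
§5 applies: 17 − 2 = 15.
§6 applies: 15 − 4 = 11.
Final offense level: 11.
Criminal history: 13 prior points → Category Serious (12+).
Level 11 falls in the 11-18 band.
Grid: Level 11-18 × Category Serious = 51-55 months.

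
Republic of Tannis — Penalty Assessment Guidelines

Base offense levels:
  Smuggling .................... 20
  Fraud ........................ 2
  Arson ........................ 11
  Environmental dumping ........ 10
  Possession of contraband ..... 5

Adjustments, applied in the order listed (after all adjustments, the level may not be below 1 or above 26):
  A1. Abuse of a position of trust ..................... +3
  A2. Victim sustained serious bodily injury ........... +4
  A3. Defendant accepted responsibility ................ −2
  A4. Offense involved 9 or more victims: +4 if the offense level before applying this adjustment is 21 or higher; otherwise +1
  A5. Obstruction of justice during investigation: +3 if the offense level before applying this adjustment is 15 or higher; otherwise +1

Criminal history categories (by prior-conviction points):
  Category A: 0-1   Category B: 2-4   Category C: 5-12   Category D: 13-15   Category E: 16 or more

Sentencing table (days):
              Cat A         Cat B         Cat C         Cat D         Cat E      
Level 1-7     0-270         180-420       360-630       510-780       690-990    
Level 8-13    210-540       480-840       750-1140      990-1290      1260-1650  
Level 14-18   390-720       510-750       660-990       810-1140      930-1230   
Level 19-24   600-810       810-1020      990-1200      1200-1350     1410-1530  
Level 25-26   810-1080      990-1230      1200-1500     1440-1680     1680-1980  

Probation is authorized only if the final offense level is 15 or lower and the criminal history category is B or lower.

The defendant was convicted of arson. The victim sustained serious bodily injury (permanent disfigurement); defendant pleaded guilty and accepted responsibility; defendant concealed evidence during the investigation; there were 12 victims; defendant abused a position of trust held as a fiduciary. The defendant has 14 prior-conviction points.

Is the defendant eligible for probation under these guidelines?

No

Base offense level for arson: 11.
A1 applies: 11 + 3 = 14.
A2 applies: 14 + 4 = 18.
A3 applies: 18 − 2 = 16.
A4 applies (level before this adjustment is 16 < 21, so +1): 16 + 1 = 17.
A5 applies (level before this adjustment is 17 ≥ 15, so +3): 17 + 3 = 20.
Final offense level: 20.
Criminal history: 14 prior points → Category D (13-15).
Level 20 falls in the 19-24 band.
Grid: Level 19-24 × Category D = 1200-1350 days.
Probation check: level 20 > 15 and category D > B → not eligible.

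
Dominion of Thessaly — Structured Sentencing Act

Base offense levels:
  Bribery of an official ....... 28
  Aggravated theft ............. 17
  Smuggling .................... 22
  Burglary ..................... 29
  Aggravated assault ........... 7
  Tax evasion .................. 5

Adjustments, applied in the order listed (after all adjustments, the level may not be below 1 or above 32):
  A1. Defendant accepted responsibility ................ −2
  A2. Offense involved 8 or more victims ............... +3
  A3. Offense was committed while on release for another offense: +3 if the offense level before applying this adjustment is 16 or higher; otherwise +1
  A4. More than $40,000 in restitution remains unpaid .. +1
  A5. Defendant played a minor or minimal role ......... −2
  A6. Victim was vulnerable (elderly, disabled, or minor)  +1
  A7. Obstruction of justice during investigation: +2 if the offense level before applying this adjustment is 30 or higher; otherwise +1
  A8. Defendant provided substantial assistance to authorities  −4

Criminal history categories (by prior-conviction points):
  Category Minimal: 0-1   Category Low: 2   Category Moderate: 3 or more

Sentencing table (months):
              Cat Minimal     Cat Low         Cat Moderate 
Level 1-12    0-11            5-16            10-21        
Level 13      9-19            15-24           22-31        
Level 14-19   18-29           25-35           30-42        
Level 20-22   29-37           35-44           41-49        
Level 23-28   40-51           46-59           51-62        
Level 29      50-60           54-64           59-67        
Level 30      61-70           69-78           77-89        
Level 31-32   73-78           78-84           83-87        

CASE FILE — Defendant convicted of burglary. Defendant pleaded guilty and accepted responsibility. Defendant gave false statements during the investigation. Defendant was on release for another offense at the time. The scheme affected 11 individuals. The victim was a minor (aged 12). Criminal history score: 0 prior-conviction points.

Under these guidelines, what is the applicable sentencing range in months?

73-78 months

Base offense level for burglary: 29.
A1 applies: 29 − 2 = 27.
A2 applies: 27 + 3 = 30.
A3 applies (level before this adjustment is 30 ≥ 16, so +3): 30 + 3 = 33.
A4 does not apply.
A5 does not apply.
A6 applies: 33 + 1 = 34.
A7 applies (level before this adjustment is 34 ≥ 30, so +2): 34 + 2 = 36.
A8 does not apply.
Level 36 exceeds the maximum of 32; capped at 32.
Final offense level: 32.
Criminal history: 0 prior points → Category Minimal (0-1).
Level 32 falls in the 31-32 band.
Grid: Level 31-32 × Category Minimal = 73-78 months.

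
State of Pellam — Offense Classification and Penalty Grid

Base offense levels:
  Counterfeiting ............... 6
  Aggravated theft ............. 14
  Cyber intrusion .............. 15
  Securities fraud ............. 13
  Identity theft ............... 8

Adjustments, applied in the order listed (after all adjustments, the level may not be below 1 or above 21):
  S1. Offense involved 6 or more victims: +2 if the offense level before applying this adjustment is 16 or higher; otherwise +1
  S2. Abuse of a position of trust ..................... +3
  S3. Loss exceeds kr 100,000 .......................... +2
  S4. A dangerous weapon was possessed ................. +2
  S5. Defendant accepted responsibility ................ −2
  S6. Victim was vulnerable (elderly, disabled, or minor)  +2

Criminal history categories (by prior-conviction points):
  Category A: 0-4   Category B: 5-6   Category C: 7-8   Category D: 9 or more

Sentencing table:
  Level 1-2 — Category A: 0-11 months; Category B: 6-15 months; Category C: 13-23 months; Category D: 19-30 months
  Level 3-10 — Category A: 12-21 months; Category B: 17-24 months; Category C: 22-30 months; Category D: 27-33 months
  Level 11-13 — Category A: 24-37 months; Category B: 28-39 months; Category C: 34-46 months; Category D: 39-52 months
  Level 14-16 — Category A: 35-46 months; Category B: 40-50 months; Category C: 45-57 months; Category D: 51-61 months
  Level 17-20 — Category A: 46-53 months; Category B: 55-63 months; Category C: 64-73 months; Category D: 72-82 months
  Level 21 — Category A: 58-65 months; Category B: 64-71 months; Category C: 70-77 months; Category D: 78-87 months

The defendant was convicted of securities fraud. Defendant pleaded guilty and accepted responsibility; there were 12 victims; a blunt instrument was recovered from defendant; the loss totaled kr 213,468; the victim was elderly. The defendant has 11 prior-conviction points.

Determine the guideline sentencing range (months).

Base offense level for securities fraud: 13.
S1 applies (level before this adjustment is 13 < 16, so +1): 13 + 1 = 14.
S3 applies: 14 + 2 = 16.
S4 applies: 16 + 2 = 18.
S5 applies: 18 − 2 = 16.
S6 applies: 16 + 2 = 18.
Final offense level: 18.
Criminal history: 11 prior points → Category D (9+).
Level 18 falls in the 17-20 band.
Grid: Level 17-20 × Category D = 72-82 months.

72-82 months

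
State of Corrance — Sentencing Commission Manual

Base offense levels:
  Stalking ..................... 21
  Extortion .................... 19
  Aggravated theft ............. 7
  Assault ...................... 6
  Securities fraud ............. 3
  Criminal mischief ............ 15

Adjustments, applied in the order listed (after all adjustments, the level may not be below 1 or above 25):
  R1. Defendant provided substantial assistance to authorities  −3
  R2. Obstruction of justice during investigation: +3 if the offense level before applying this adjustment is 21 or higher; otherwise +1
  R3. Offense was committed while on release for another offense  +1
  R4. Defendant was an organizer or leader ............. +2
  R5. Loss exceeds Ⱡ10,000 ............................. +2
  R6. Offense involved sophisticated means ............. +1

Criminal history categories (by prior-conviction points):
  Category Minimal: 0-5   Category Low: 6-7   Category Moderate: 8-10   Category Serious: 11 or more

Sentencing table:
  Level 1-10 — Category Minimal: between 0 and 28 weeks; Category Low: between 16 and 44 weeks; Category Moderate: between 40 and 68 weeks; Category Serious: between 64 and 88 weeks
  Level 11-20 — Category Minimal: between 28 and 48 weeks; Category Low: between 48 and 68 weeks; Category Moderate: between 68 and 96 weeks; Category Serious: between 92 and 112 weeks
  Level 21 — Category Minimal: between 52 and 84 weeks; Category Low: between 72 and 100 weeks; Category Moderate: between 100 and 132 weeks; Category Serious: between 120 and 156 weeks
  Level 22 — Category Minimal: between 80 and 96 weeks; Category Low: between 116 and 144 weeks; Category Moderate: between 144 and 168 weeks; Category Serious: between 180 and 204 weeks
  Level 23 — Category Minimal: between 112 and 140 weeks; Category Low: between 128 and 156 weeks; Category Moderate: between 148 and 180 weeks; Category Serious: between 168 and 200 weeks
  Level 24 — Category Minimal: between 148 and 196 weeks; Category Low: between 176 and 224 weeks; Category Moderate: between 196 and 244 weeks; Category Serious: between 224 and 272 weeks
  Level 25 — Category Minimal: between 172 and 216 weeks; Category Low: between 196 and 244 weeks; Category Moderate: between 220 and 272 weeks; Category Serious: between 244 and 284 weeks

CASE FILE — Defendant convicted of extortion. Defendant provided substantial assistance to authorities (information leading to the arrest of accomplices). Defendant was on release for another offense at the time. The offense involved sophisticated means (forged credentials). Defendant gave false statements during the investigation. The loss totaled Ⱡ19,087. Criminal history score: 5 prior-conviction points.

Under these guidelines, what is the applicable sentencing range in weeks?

Base offense level for extortion: 19.
R1 applies: 19 − 3 = 16.
R2 applies (level before this adjustment is 16 < 21, so +1): 16 + 1 = 17.
R3 applies: 17 + 1 = 18.
R5 applies: 18 + 2 = 20.
R6 applies: 20 + 1 = 21.
Final offense level: 21.
Criminal history: 5 prior points → Category Minimal (0-5).
Level 21 falls in the 21 band.
Grid: Level 21 × Category Minimal = 52-84 weeks.

52-84 weeks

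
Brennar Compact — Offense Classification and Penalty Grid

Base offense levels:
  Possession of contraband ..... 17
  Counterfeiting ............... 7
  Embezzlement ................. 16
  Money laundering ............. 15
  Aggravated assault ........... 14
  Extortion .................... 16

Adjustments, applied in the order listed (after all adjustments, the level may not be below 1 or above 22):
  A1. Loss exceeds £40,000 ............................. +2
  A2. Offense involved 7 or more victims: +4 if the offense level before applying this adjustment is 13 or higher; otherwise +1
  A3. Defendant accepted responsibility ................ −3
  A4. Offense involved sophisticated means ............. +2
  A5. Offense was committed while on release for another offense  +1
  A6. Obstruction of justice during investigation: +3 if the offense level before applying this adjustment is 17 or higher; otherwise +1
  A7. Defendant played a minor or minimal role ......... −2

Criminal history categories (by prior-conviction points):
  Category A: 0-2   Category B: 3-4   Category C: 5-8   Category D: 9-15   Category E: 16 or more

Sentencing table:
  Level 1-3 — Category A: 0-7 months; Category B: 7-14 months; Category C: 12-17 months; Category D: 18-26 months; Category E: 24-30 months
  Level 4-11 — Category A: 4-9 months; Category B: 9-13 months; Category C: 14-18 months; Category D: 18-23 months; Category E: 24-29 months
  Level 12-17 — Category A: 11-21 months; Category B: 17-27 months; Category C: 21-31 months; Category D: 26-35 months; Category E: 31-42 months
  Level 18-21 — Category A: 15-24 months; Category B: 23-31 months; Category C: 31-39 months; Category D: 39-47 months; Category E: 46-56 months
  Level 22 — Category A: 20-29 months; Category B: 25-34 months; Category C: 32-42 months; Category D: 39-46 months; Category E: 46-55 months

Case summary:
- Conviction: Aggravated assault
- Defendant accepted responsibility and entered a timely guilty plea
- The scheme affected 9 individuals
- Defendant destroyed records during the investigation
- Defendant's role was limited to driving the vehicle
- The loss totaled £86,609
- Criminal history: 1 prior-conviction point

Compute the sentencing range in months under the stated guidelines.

Base offense level for aggravated assault: 14.
A1 applies: 14 + 2 = 16.
A2 applies (level before this adjustment is 16 ≥ 13, so +4): 16 + 4 = 20.
A3 applies: 20 − 3 = 17.
A4 does not apply.
A6 applies (level before this adjustment is 17 ≥ 17, so +3): 17 + 3 = 20.
A7 applies: 20 − 2 = 18.
Final offense level: 18.
Criminal history: 1 prior point → Category A (0-2).
Level 18 falls in the 18-21 band.
Grid: Level 18-21 × Category A = 15-24 months.

15-24 months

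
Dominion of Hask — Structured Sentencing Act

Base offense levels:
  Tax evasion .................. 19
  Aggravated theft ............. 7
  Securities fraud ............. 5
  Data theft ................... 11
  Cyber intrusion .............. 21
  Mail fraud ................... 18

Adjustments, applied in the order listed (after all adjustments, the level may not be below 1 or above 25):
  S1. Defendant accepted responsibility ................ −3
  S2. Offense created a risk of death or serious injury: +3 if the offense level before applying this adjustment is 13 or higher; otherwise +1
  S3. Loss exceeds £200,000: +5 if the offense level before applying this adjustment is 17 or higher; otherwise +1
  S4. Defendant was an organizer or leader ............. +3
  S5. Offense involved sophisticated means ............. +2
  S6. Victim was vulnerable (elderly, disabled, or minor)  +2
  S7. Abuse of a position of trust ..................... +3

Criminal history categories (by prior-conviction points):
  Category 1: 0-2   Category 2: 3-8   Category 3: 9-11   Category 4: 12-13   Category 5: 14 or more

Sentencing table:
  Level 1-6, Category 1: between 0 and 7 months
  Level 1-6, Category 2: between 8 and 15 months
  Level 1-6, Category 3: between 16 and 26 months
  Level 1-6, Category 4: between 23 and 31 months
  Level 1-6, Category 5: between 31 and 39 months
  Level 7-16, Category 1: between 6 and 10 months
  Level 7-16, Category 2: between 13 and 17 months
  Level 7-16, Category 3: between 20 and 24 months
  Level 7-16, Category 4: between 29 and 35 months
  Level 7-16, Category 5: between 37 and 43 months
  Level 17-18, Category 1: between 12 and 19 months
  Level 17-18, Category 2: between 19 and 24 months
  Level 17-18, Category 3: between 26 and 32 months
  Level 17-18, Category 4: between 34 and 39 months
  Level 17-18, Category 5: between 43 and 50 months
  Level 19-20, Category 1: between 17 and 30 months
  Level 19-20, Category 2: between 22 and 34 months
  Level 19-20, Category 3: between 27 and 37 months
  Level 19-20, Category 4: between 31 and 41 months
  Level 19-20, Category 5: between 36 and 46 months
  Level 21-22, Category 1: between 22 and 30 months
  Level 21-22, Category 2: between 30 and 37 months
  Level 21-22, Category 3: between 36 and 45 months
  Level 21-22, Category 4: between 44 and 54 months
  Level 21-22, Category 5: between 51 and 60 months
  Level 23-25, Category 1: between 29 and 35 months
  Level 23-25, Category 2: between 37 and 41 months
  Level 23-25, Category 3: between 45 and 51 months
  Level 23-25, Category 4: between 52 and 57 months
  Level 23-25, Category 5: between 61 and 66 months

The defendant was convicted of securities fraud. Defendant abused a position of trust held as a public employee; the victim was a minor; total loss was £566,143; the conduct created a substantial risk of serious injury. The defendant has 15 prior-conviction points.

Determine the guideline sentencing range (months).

Base offense level for securities fraud: 5.
S1 does not apply.
S2 applies (level before this adjustment is 5 < 13, so +1): 5 + 1 = 6.
S3 applies (level before this adjustment is 6 < 17, so +1): 6 + 1 = 7.
S4 does not apply.
S6 applies: 7 + 2 = 9.
S7 applies: 9 + 3 = 12.
Final offense level: 12.
Criminal history: 15 prior points → Category 5 (14+).
Level 12 falls in the 7-16 band.
Grid: Level 7-16 × Category 5 = 37-43 months.

37-43 months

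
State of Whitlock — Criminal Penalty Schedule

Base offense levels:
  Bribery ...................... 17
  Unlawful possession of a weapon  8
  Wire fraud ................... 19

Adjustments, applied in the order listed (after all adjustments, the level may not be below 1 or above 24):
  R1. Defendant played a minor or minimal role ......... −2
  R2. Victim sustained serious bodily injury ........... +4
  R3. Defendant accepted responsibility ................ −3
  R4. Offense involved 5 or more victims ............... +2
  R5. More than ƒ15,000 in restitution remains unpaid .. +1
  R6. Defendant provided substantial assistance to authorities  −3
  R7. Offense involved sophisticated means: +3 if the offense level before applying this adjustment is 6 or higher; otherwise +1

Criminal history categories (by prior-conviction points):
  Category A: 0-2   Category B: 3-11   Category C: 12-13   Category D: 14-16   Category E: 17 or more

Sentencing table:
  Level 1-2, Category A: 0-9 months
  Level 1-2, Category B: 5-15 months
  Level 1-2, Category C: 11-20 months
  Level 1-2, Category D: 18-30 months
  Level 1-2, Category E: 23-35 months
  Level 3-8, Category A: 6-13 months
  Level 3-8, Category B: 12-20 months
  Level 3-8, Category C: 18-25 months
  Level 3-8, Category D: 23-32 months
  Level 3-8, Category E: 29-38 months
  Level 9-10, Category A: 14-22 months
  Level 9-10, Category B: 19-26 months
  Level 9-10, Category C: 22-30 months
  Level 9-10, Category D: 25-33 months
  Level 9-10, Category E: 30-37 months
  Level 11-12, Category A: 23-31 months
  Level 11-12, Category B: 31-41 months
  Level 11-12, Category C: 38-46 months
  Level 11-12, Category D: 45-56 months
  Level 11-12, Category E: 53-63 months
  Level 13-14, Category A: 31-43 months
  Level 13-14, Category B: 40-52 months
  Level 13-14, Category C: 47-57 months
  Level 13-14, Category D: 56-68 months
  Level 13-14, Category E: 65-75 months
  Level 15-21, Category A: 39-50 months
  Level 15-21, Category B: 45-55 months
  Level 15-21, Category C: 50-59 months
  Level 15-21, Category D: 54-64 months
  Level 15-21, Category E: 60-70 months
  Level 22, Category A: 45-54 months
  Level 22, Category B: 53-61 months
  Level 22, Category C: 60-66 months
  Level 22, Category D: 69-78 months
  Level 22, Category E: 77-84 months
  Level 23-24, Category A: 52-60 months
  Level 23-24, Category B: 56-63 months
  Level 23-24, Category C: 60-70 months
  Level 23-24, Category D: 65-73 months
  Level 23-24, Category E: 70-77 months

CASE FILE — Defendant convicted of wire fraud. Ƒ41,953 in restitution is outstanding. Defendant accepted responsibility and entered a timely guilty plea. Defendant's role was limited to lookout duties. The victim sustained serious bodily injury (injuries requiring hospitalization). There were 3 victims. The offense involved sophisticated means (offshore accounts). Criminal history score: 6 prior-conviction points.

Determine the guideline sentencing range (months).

Base offense level for wire fraud: 19.
R1 applies: 19 − 2 = 17.
R2 applies: 17 + 4 = 21.
R3 applies: 21 − 3 = 18.
R4 does not apply.
R5 applies: 18 + 1 = 19.
R7 applies (level before this adjustment is 19 ≥ 6, so +3): 19 + 3 = 22.
Final offense level: 22.
Criminal history: 6 prior points → Category B (3-11).
Level 22 falls in the 22 band.
Grid: Level 22 × Category B = 53-61 months.

53-61 months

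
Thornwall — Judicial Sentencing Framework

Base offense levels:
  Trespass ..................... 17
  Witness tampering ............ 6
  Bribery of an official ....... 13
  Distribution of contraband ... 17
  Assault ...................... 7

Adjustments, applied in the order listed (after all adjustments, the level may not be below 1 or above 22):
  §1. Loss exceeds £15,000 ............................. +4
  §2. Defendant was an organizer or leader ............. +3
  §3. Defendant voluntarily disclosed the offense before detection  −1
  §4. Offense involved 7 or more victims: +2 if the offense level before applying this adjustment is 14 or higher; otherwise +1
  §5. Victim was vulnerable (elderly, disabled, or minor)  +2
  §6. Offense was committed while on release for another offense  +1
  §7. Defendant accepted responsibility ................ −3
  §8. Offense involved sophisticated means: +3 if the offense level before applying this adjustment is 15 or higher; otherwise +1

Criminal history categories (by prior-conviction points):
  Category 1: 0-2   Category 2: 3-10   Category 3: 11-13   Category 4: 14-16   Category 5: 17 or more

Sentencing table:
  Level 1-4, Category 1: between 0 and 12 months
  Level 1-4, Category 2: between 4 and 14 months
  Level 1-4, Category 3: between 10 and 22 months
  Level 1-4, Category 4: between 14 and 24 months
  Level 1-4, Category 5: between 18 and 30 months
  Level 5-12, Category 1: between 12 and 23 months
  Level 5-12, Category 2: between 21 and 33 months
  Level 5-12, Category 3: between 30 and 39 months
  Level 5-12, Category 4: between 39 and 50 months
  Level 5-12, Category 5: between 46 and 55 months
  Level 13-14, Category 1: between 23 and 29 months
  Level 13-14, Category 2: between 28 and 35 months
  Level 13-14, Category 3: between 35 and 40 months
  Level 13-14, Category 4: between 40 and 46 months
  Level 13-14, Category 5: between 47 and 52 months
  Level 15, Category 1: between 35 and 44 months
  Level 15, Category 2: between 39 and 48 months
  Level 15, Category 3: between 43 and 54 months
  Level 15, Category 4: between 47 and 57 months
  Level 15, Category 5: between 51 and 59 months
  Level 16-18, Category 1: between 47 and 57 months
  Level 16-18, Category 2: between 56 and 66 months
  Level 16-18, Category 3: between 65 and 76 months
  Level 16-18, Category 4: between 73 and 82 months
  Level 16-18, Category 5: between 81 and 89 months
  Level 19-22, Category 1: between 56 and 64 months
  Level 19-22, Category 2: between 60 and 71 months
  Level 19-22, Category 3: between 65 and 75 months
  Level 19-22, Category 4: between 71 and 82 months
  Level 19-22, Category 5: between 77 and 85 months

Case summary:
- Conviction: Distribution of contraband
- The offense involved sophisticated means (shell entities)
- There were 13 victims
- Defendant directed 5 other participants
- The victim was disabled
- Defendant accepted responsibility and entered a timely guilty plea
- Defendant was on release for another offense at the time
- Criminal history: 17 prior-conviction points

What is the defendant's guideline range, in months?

77-85 months

Base offense level for distribution of contraband: 17.
§1 does not apply.
§2 applies: 17 + 3 = 20.
§3 does not apply.
§4 applies (level before this adjustment is 20 ≥ 14, so +2): 20 + 2 = 22.
§5 applies: 22 + 2 = 24.
§6 applies: 24 + 1 = 25.
§7 applies: 25 − 3 = 22.
§8 applies (level before this adjustment is 22 ≥ 15, so +3): 22 + 3 = 25.
Level 25 exceeds the maximum of 22; capped at 22.
Final offense level: 22.
Criminal history: 17 prior points → Category 5 (17+).
Level 22 falls in the 19-22 band.
Grid: Level 19-22 × Category 5 = 77-85 months.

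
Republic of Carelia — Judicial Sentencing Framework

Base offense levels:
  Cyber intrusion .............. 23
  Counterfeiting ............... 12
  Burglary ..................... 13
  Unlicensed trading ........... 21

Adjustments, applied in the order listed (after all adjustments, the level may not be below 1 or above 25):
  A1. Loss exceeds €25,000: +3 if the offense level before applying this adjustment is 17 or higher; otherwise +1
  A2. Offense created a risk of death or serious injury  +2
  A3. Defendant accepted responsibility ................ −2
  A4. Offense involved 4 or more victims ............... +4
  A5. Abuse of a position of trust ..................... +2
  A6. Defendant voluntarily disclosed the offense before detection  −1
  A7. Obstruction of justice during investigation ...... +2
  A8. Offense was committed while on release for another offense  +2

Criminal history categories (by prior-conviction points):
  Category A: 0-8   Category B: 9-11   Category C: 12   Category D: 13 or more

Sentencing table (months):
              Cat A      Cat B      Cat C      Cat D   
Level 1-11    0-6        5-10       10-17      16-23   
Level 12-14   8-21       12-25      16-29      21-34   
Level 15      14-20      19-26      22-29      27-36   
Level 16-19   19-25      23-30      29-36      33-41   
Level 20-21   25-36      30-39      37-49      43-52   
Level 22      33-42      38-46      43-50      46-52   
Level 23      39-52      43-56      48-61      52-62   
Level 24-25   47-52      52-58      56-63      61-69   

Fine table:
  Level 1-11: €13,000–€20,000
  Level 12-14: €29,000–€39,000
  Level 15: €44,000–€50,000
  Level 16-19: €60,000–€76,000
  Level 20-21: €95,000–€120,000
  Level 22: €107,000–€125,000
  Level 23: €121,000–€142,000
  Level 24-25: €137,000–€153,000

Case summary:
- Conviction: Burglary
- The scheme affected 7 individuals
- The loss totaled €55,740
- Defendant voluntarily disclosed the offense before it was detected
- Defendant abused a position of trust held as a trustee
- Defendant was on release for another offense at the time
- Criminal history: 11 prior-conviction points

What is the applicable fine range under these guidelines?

Base offense level for burglary: 13.
A1 applies (level before this adjustment is 13 < 17, so +1): 13 + 1 = 14.
A3 does not apply.
A4 applies: 14 + 4 = 18.
A5 applies: 18 + 2 = 20.
A6 applies: 20 − 1 = 19.
A7 does not apply.
A8 applies: 19 + 2 = 21.
Final offense level: 21.
Level 21 falls in the 20-21 band.
Fine table: Level 20-21 → €95,000–€120,000.

€95,000–€120,000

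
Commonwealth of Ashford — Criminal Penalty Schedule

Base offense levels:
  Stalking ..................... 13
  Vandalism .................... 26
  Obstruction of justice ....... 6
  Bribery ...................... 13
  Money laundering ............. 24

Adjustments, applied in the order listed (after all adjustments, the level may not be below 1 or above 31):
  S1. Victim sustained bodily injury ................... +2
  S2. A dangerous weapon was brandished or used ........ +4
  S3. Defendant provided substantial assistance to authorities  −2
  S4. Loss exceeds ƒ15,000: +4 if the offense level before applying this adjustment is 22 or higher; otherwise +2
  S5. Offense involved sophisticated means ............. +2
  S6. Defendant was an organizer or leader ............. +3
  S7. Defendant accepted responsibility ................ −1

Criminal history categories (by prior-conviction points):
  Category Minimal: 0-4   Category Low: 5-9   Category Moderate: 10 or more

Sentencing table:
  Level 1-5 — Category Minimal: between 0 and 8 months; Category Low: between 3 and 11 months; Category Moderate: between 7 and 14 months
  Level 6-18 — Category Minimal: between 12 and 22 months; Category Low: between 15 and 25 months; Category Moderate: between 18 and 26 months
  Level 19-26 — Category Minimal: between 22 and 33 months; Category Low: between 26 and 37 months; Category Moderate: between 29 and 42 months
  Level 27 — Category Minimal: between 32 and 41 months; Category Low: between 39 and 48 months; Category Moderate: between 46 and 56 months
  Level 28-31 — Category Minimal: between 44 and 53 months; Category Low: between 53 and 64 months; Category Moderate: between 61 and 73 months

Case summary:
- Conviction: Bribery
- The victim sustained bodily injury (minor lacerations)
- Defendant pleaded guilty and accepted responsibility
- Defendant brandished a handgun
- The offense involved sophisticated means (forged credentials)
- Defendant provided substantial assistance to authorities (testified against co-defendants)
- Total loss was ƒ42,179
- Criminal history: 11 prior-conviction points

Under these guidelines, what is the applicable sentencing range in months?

Base offense level for bribery: 13.
S1 applies: 13 + 2 = 15.
S2 applies: 15 + 4 = 19.
S3 applies: 19 − 2 = 17.
S4 applies (level before this adjustment is 17 < 22, so +2): 17 + 2 = 19.
S5 applies: 19 + 2 = 21.
S6 does not apply.
S7 applies: 21 − 1 = 20.
Final offense level: 20.
Criminal history: 11 prior points → Category Moderate (10+).
Level 20 falls in the 19-26 band.
Grid: Level 19-26 × Category Moderate = 29-42 months.

29-42 months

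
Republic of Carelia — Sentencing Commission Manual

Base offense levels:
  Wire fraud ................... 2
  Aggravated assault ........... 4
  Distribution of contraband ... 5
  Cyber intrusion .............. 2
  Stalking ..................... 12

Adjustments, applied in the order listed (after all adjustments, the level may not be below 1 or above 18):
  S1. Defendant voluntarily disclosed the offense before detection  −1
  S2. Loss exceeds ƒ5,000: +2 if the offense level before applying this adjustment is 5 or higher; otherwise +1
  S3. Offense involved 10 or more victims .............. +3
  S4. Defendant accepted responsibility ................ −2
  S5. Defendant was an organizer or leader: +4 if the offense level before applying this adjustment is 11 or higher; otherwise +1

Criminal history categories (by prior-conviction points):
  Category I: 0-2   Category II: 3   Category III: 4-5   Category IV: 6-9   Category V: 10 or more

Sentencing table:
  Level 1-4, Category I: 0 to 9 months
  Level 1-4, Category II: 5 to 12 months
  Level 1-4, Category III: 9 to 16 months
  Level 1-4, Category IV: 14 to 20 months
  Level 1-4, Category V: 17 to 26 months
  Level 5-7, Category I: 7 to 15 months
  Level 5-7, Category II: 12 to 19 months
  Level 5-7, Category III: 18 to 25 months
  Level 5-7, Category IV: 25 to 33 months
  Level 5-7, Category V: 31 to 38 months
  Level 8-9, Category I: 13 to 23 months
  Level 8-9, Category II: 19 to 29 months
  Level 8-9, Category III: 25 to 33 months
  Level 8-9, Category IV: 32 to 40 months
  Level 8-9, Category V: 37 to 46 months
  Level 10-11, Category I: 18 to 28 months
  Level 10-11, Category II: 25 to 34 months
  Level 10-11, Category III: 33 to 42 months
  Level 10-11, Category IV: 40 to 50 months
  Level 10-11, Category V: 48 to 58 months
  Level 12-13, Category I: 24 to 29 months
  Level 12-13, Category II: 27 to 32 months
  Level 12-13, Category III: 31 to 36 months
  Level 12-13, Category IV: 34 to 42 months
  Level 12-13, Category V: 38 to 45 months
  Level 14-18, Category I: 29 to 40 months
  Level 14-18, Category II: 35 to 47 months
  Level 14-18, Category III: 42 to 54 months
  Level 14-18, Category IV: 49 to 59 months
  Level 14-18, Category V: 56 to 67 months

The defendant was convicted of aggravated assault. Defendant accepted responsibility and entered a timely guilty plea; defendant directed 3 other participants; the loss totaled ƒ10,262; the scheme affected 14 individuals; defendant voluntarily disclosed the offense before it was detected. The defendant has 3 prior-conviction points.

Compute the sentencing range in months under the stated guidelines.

12-19 months

Base offense level for aggravated assault: 4.
S1 applies: 4 − 1 = 3.
S2 applies (level before this adjustment is 3 < 5, so +1): 3 + 1 = 4.
S3 applies: 4 + 3 = 7.
S4 applies: 7 − 2 = 5.
S5 applies (level before this adjustment is 5 < 11, so +1): 5 + 1 = 6.
Final offense level: 6.
Criminal history: 3 prior points → Category II (3).
Level 6 falls in the 5-7 band.
Grid: Level 5-7 × Category II = 12-19 months.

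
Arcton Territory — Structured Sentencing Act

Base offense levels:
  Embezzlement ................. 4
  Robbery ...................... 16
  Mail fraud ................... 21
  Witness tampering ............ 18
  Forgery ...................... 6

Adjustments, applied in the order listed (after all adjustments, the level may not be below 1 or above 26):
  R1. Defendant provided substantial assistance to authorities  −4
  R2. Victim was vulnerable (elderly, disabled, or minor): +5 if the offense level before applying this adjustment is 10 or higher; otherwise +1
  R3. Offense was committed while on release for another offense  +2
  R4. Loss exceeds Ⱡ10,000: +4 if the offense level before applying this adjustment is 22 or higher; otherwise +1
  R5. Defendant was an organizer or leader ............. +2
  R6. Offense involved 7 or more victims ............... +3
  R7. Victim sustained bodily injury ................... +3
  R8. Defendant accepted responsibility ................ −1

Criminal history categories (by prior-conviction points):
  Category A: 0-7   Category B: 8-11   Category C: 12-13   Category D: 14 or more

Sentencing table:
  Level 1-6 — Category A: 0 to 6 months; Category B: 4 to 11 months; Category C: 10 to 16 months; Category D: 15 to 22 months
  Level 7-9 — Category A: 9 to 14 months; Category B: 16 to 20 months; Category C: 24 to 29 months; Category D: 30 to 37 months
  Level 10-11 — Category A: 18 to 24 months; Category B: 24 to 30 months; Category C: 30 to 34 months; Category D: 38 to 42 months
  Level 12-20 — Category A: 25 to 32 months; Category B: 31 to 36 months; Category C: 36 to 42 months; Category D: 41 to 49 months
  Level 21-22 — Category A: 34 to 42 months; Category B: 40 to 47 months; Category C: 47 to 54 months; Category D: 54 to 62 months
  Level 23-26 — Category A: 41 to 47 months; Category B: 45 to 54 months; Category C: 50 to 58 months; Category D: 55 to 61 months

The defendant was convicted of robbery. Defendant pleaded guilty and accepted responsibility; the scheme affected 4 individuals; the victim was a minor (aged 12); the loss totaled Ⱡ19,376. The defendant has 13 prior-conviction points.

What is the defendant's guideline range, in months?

47-54 months

Base offense level for robbery: 16.
R1 does not apply.
R2 applies (level before this adjustment is 16 ≥ 10, so +5): 16 + 5 = 21.
R3 does not apply.
R4 applies (level before this adjustment is 21 < 22, so +1): 21 + 1 = 22.
R5 does not apply.
R8 applies: 22 − 1 = 21.
Final offense level: 21.
Criminal history: 13 prior points → Category C (12-13).
Level 21 falls in the 21-22 band.
Grid: Level 21-22 × Category C = 47-54 months.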